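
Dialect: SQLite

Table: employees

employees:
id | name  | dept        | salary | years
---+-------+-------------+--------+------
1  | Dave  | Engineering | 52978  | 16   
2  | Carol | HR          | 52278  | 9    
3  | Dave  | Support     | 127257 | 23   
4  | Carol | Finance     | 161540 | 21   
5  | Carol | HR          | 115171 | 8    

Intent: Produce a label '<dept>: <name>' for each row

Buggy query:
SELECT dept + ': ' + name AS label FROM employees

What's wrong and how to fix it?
Bug: SQLite uses || for string concatenation; + coerces text to numbers (yielding 0)

Fix: Use the || operator for string concatenation

Corrected query:
SELECT dept || ': ' || name AS label FROM employees

Result:
label            
-----------------
Engineering: Dave
HR: Carol        
Support: Dave    
Finance: Carol   
HR: Carol        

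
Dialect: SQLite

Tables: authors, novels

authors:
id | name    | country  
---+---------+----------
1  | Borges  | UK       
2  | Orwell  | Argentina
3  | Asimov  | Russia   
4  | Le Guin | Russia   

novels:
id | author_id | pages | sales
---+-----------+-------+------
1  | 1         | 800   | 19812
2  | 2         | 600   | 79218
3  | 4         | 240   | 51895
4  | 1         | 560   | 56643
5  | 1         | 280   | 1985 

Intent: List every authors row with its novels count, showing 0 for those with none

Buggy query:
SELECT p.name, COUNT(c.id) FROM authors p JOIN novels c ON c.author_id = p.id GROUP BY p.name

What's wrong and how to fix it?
Bug: INNER JOIN drops authors rows that have no matching novels rows

Fix: Switch to LEFT JOIN to retain unmatched parent rows

Corrected query:
SELECT p.name, COUNT(c.id) FROM authors p LEFT JOIN novels c ON c.author_id = p.id GROUP BY p.name

Result:
name    | COUNT(c.id)
--------+------------
Asimov  | 0          
Borges  | 3          
Le Guin | 1          
Orwell  | 1          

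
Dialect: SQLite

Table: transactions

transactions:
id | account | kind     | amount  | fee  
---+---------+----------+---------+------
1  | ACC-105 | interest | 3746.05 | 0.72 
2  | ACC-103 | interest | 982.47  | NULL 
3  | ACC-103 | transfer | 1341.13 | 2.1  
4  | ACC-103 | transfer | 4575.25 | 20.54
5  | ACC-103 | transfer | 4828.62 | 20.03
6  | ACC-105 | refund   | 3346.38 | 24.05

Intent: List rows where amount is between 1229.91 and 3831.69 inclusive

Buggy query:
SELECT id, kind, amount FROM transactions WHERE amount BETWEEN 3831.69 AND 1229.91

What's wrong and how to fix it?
Bug: The bounds are reversed; BETWEEN a AND b requires a <= b to match anything

Fix: Write BETWEEN 1229.91 AND 3831.69

Corrected query:
SELECT id, kind, amount FROM transactions WHERE amount BETWEEN 1229.91 AND 3831.69

Result:
id | kind     | amount 
---+----------+--------
1  | interest | 3746.05
3  | transfer | 1341.13
6  | refund   | 3346.38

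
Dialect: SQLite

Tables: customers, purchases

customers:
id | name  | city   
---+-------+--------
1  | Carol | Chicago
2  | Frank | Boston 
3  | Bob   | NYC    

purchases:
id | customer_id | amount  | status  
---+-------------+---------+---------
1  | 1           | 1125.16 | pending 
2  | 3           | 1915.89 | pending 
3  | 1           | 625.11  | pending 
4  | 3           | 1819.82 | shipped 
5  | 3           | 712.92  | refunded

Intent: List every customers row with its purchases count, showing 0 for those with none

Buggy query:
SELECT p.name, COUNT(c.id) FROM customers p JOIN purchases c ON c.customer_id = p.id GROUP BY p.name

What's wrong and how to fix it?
Bug: INNER JOIN drops customers rows that have no matching purchases rows

Fix: Switch to LEFT JOIN to retain unmatched parent rows

Corrected query:
SELECT p.name, COUNT(c.id) FROM customers p LEFT JOIN purchases c ON c.customer_id = p.id GROUP BY p.name

Result:
name  | COUNT(c.id)
------+------------
Bob   | 3          
Carol | 2          
Frank | 0          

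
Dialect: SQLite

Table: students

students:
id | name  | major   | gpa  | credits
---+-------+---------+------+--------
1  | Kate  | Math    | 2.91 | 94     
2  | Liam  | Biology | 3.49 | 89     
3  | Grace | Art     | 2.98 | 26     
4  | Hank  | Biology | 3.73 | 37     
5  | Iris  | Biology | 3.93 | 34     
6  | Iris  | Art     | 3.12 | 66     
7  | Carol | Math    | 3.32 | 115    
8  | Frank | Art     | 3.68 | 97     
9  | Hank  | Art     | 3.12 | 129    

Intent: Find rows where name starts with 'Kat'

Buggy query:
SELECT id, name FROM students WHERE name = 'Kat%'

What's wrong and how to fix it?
Bug: '=' compares the literal string including the % character; pattern matching needs LIKE

Fix: Use LIKE for wildcard pattern matching

Corrected query:
SELECT id, name FROM students WHERE name LIKE 'Kat%'

Result:
id | name
---+-----
1  | Kate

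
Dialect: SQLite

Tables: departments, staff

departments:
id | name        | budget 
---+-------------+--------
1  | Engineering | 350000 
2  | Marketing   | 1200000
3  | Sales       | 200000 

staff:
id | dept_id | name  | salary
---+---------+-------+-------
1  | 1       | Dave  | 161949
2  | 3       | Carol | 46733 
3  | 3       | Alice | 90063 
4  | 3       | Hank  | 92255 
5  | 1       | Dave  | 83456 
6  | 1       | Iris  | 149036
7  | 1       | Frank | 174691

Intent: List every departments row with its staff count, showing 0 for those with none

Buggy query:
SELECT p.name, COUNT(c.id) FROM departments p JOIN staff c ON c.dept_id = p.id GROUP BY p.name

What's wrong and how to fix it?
Bug: INNER JOIN drops departments rows that have no matching staff rows

Fix: Switch to LEFT JOIN to retain unmatched parent rows

Corrected query:
SELECT p.name, COUNT(c.id) FROM departments p LEFT JOIN staff c ON c.dept_id = p.id GROUP BY p.name

Result:
name        | COUNT(c.id)
------------+------------
Engineering | 4          
Marketing   | 0          
Sales       | 3          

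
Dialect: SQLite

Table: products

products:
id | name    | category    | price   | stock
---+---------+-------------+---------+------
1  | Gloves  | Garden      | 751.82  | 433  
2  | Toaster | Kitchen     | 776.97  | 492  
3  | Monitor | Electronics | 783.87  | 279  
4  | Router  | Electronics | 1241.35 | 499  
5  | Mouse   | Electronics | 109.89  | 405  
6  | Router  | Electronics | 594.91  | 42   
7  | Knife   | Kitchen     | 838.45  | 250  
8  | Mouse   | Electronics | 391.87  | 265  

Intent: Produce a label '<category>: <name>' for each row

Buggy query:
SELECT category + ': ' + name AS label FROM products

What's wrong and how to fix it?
Bug: '+' is numeric addition; on text columns SQLite converts them to 0 instead of concatenating

Fix: Use the || operator for string concatenation

Corrected query:
SELECT category || ': ' || name AS label FROM products

Result:
label               
--------------------
Garden: Gloves      
Kitchen: Toaster    
Electronics: Monitor
Electronics: Router 
Electronics: Mouse  
Electronics: Router 
Kitchen: Knife      
Electronics: Mouse  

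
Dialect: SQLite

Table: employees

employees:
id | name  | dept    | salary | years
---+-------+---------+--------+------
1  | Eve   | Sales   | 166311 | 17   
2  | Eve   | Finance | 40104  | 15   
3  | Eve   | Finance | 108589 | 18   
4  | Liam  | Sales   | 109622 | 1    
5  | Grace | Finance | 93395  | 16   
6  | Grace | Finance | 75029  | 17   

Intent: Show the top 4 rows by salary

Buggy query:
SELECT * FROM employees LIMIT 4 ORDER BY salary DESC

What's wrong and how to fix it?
Bug: LIMIT must come after ORDER BY

Fix: Sort with ORDER BY, then apply LIMIT

Corrected query:
SELECT * FROM employees ORDER BY salary DESC LIMIT 4

Result:
id | name  | dept    | salary | years
---+-------+---------+--------+------
1  | Eve   | Sales   | 166311 | 17   
4  | Liam  | Sales   | 109622 | 1    
3  | Eve   | Finance | 108589 | 18   
5  | Grace | Finance | 93395  | 16   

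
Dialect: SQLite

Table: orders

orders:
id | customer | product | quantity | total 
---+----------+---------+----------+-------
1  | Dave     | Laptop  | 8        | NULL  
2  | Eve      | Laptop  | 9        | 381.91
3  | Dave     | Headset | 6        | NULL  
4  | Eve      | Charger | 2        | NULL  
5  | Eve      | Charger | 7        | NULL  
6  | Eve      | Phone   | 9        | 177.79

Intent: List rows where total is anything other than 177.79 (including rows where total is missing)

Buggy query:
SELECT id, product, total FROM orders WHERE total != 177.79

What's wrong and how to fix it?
Bug: 'total != 177.79' is unknown when total is NULL, so NULL rows are silently excluded

Fix: Add an explicit OR total IS NULL to include the missing-value rows

Corrected query:
SELECT id, product, total FROM orders WHERE total != 177.79 OR total IS NULL

Result:
id | product | total 
---+---------+-------
1  | Laptop  | NULL  
2  | Laptop  | 381.91
3  | Headset | NULL  
4  | Charger | NULL  
5  | Charger | NULL  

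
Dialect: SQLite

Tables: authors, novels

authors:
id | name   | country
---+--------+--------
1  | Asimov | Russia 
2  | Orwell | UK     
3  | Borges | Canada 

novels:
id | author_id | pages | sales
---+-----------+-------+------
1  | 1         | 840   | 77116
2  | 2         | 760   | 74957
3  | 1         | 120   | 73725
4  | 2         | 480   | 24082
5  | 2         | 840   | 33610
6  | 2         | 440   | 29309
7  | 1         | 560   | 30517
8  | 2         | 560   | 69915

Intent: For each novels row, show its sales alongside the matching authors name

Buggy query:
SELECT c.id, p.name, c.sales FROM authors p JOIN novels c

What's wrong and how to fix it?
Bug: Missing join condition: each novels row is matched to all authors rows instead of just its own

Fix: Specify the join condition linking the foreign key to the parent id

Corrected query:
SELECT c.id, p.name, c.sales FROM authors p JOIN novels c ON c.author_id = p.id

Result:
id | name   | sales
---+--------+------
1  | Asimov | 77116
2  | Orwell | 74957
3  | Asimov | 73725
4  | Orwell | 24082
5  | Orwell | 33610
6  | Orwell | 29309
7  | Asimov | 30517
8  | Orwell | 69915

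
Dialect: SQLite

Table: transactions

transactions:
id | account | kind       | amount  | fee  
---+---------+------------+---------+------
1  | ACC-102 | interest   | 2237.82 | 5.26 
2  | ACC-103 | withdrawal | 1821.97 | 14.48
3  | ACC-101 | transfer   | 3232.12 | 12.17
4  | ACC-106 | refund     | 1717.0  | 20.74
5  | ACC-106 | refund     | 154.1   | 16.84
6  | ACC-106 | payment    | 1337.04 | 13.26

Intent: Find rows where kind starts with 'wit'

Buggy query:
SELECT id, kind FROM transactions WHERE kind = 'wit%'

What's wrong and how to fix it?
Bug: Wildcards only work with LIKE; '=' treats '%' as a literal character

Fix: Replace '=' with LIKE so 'wit%' is treated as a pattern

Corrected query:
SELECT id, kind FROM transactions WHERE kind LIKE 'wit%'

Result:
id | kind      
---+-----------
2  | withdrawal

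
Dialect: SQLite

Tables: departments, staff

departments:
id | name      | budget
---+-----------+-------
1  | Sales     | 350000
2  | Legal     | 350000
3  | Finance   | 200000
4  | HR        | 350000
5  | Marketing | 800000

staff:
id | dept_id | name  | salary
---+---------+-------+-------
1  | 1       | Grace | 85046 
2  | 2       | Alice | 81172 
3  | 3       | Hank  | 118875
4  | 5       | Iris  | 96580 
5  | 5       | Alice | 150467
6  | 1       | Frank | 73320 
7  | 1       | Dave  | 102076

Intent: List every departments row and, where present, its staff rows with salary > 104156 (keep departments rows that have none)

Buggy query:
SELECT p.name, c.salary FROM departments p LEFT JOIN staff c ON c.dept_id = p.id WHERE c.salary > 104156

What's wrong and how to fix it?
Bug: A WHERE condition on the right-hand table after LEFT JOIN drops unmatched parents

Fix: Put 'c.salary > 104156' in the JOIN's ON clause instead of WHERE

Corrected query:
SELECT p.name, c.salary FROM departments p LEFT JOIN staff c ON c.dept_id = p.id AND c.salary > 104156

Result:
name      | salary
----------+-------
Sales     | NULL  
Legal     | NULL  
Finance   | 118875
HR        | NULL  
Marketing | 150467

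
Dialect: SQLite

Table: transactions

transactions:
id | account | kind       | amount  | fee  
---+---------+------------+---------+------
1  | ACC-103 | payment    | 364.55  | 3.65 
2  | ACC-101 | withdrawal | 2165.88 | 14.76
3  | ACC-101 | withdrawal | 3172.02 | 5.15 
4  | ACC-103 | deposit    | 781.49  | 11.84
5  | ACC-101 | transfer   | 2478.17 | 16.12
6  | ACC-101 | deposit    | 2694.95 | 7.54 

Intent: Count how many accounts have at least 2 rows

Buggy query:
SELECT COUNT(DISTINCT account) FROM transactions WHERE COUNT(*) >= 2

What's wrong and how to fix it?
Bug: WHERE filters individual rows, not groups, so a group-level COUNT is invalid there

Fix: Group first with HAVING COUNT(*) >= 2, then COUNT the resulting groups

Corrected query:
SELECT COUNT(*) FROM (SELECT account FROM transactions GROUP BY account HAVING COUNT(*) >= 2)

Result:
COUNT(*)
--------
2       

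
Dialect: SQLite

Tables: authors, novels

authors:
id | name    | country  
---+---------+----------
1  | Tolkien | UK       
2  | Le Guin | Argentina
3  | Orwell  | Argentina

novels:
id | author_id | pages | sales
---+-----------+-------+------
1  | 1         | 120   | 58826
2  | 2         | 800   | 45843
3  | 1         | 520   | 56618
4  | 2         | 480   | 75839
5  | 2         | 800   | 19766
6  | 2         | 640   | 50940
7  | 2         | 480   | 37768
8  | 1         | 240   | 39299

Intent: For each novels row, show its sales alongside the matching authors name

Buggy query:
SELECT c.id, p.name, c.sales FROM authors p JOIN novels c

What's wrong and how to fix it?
Bug: JOIN with no ON clause produces a cartesian product; every novels row pairs with every authors row

Fix: Add ON c.author_id = p.id to the JOIN

Corrected query:
SELECT c.id, p.name, c.sales FROM authors p JOIN novels c ON c.author_id = p.id

Result:
id | name    | sales
---+---------+------
1  | Tolkien | 58826
2  | Le Guin | 45843
3  | Tolkien | 56618
4  | Le Guin | 75839
5  | Le Guin | 19766
6  | Le Guin | 50940
7  | Le Guin | 37768
8  | Tolkien | 39299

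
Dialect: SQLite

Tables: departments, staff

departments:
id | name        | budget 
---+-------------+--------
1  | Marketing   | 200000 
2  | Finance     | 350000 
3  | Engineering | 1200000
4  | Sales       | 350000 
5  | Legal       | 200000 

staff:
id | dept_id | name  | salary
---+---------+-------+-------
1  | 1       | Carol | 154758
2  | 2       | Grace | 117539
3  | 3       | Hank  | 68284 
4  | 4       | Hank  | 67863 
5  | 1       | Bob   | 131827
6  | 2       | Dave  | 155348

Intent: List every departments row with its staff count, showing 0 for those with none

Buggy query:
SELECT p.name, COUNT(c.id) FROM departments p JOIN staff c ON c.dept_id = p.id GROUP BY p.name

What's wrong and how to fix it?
Bug: An inner join excludes parents with zero children

Fix: Switch to LEFT JOIN to retain unmatched parent rows

Corrected query:
SELECT p.name, COUNT(c.id) FROM departments p LEFT JOIN staff c ON c.dept_id = p.id GROUP BY p.name

Result:
name        | COUNT(c.id)
------------+------------
Engineering | 1          
Finance     | 2          
Legal       | 0          
Marketing   | 2          
Sales       | 1          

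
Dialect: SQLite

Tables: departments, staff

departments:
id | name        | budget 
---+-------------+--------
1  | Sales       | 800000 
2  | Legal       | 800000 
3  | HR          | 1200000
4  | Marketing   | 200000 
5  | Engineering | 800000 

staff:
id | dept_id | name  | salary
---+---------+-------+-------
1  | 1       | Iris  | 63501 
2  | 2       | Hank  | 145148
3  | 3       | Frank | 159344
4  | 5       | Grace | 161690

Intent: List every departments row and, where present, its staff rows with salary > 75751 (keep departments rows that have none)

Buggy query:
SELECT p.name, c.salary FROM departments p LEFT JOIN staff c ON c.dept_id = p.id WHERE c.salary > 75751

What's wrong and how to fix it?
Bug: A WHERE condition on the right-hand table after LEFT JOIN drops unmatched parents

Fix: Put 'c.salary > 75751' in the JOIN's ON clause instead of WHERE

Corrected query:
SELECT p.name, c.salary FROM departments p LEFT JOIN staff c ON c.dept_id = p.id AND c.salary > 75751

Result:
name        | salary
------------+-------
Sales       | NULL  
Legal       | 145148
HR          | 159344
Marketing   | NULL  
Engineering | 161690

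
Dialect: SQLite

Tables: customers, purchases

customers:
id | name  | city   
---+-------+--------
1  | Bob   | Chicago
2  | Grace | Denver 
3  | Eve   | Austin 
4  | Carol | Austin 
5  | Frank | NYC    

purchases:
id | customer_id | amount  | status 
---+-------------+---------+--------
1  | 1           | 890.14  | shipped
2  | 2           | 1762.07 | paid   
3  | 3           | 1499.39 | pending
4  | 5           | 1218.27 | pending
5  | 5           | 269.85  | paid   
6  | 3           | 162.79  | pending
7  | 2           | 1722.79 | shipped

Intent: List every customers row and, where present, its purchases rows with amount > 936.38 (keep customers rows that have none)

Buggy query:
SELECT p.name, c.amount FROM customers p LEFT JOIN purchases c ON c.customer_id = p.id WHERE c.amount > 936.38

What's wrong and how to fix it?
Bug: Filtering c.amount in WHERE discards the NULL rows produced by LEFT JOIN, turning it into an inner join

Fix: Put 'c.amount > 936.38' in the JOIN's ON clause instead of WHERE

Corrected query:
SELECT p.name, c.amount FROM customers p LEFT JOIN purchases c ON c.customer_id = p.id AND c.amount > 936.38

Result:
name  | amount 
------+--------
Bob   | NULL   
Grace | 1722.79
Grace | 1762.07
Eve   | 1499.39
Carol | NULL   
Frank | 1218.27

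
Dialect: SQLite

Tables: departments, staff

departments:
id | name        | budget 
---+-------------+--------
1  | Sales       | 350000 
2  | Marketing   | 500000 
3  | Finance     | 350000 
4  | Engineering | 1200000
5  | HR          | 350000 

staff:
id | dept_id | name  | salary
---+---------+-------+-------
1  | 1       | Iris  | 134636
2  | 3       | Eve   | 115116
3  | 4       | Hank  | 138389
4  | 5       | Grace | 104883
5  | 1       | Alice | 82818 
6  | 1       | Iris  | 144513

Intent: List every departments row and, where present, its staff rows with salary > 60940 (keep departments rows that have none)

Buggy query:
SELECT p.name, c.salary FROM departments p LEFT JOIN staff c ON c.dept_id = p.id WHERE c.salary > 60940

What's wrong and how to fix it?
Bug: Filtering c.salary in WHERE discards the NULL rows produced by LEFT JOIN, turning it into an inner join

Fix: Put 'c.salary > 60940' in the JOIN's ON clause instead of WHERE

Corrected query:
SELECT p.name, c.salary FROM departments p LEFT JOIN staff c ON c.dept_id = p.id AND c.salary > 60940

Result:
name        | salary
------------+-------
Sales       | 82818 
Sales       | 134636
Sales       | 144513
Marketing   | NULL  
Finance     | 115116
Engineering | 138389
HR          | 104883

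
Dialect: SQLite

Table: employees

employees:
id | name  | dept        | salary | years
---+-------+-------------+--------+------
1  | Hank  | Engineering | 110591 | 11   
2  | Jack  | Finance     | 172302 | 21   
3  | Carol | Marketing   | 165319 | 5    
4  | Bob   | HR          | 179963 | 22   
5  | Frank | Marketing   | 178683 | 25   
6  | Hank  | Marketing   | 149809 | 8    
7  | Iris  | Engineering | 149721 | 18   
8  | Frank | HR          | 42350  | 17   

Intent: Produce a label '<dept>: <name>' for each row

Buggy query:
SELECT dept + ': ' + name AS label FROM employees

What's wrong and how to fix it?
Bug: SQLite uses || for string concatenation; + coerces text to numbers (yielding 0)

Fix: Use the || operator for string concatenation

Corrected query:
SELECT dept || ': ' || name AS label FROM employees

Result:
label            
-----------------
Engineering: Hank
Finance: Jack    
Marketing: Carol 
HR: Bob          
Marketing: Frank 
Marketing: Hank  
Engineering: Iris
HR: Frank        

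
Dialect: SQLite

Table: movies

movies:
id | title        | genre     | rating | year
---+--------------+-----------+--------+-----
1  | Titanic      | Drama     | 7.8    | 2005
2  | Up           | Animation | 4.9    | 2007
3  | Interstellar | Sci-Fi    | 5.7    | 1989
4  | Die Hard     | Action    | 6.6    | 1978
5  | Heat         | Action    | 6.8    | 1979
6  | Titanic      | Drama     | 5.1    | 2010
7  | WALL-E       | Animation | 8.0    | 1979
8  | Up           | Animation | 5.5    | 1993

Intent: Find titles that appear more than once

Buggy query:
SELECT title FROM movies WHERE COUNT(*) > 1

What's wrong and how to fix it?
Bug: WHERE can't reference COUNT(*); aggregates are computed after WHERE

Fix: Group first, then use HAVING for the count condition

Corrected query:
SELECT title FROM movies GROUP BY title HAVING COUNT(*) > 1

Result:
title  
-------
Titanic
Up     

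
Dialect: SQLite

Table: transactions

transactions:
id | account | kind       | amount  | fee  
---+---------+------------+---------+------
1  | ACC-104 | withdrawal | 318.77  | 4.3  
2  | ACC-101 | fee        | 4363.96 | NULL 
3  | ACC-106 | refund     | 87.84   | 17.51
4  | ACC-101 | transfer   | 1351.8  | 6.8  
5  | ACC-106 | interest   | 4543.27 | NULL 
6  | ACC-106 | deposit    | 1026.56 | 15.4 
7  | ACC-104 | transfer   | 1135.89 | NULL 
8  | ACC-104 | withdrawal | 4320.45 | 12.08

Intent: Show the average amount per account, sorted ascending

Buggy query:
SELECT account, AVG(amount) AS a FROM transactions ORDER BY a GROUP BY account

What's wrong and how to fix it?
Bug: GROUP BY must precede ORDER BY

Fix: Reorder: SELECT … FROM … GROUP BY … ORDER BY …

Corrected query:
SELECT account, AVG(amount) AS a FROM transactions GROUP BY account ORDER BY a

Result:
account | a          
--------+------------
ACC-106 | 1885.89    
ACC-104 | 1925.036667
ACC-101 | 2857.88    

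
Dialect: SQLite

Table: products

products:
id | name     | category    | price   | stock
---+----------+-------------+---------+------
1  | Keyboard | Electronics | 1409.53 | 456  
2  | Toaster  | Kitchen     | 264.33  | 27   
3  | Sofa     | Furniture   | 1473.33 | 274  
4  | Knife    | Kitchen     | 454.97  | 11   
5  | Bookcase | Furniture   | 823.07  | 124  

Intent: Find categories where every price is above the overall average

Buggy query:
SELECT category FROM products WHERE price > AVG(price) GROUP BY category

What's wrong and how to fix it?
Bug: AVG() is an aggregate; it can't sit directly in WHERE

Fix: Compute the overall average in a scalar subquery and compare each group's MIN against it in HAVING

Corrected query:
SELECT category FROM products GROUP BY category HAVING MIN(price) > (SELECT AVG(price) FROM products)

Result:
category   
-----------
Electronics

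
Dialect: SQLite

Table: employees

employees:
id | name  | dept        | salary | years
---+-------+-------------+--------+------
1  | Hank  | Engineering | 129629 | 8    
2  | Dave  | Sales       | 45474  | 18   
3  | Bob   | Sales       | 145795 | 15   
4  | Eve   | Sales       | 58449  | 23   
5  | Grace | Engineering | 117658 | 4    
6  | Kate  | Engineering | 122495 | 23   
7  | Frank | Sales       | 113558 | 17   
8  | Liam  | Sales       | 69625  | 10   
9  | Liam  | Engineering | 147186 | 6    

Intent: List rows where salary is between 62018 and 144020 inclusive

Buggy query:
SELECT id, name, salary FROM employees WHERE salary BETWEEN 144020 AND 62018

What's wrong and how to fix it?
Bug: BETWEEN expects the lower bound first; with 144020 AND 62018 the range is empty

Fix: Write BETWEEN 62018 AND 144020

Corrected query:
SELECT id, name, salary FROM employees WHERE salary BETWEEN 62018 AND 144020

Result:
id | name  | salary
---+-------+-------
1  | Hank  | 129629
5  | Grace | 117658
6  | Kate  | 122495
7  | Frank | 113558
8  | Liam  | 69625 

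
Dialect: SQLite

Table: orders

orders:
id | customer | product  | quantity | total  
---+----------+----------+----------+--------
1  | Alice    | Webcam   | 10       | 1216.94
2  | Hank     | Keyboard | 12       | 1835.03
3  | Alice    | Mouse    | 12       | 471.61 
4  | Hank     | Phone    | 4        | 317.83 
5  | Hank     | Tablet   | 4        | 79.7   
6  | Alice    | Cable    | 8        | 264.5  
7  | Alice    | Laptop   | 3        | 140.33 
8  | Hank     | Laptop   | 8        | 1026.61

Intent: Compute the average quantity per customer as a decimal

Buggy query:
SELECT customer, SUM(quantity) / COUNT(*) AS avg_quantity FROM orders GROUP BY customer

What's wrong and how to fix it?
Bug: SUM(quantity) and COUNT(*) are both integers; the division truncates the fractional part

Fix: Cast one side to REAL so the division keeps the fractional part

Corrected query:
SELECT customer, SUM(quantity) * 1.0 / COUNT(*) AS avg_quantity FROM orders GROUP BY customer

Result:
customer | avg_quantity
---------+-------------
Alice    | 8.25        
Hank     | 7           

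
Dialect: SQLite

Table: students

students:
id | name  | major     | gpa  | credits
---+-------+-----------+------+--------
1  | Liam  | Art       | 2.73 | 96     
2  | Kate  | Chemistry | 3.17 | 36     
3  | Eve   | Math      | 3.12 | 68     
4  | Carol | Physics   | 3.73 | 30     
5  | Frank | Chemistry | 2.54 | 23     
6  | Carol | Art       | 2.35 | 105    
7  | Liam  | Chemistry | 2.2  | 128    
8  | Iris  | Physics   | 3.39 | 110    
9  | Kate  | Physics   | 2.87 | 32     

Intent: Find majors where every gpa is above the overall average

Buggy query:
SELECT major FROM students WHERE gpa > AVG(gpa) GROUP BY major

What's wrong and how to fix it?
Bug: WHERE evaluates per row before aggregation, so AVG() is unavailable

Fix: Compute the overall average in a scalar subquery and compare each group's MIN against it in HAVING

Corrected query:
SELECT major FROM students GROUP BY major HAVING MIN(gpa) > (SELECT AVG(gpa) FROM students)

Result:
major
-----
Math 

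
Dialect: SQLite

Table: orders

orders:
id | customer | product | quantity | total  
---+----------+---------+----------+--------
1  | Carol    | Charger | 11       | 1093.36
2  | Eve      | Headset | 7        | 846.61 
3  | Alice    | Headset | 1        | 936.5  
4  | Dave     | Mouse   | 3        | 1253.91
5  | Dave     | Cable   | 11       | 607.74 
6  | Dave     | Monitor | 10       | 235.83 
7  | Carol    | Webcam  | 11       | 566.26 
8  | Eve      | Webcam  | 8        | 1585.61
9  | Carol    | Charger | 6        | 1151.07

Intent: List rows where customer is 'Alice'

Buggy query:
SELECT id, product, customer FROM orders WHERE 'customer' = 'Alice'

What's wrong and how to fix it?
Bug: 'customer' in single quotes is a string literal, not the column; the comparison is literal-vs-literal and never true

Fix: Reference the column as customer without single quotes

Corrected query:
SELECT id, product, customer FROM orders WHERE customer = 'Alice'

Result:
id | product | customer
---+---------+---------
3  | Headset | Alice   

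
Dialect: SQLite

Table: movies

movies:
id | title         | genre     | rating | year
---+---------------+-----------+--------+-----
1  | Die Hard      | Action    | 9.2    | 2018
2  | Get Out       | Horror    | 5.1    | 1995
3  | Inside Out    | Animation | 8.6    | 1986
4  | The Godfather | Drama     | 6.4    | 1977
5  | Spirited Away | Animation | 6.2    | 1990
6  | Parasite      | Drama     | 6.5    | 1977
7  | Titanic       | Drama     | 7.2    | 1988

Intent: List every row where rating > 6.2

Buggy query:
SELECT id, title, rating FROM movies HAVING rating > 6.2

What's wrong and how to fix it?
Bug: HAVING filters the output of aggregation, but this query has no GROUP BY and no aggregate functions, so SQLite rejects it (HAVING clause on a non-aggregate query); the condition here is per row

Fix: Use WHERE for row-level filtering

Corrected query:
SELECT id, title, rating FROM movies WHERE rating > 6.2

Result:
id | title         | rating
---+---------------+-------
1  | Die Hard      | 9.2   
3  | Inside Out    | 8.6   
4  | The Godfather | 6.4   
6  | Parasite      | 6.5   
7  | Titanic       | 7.2   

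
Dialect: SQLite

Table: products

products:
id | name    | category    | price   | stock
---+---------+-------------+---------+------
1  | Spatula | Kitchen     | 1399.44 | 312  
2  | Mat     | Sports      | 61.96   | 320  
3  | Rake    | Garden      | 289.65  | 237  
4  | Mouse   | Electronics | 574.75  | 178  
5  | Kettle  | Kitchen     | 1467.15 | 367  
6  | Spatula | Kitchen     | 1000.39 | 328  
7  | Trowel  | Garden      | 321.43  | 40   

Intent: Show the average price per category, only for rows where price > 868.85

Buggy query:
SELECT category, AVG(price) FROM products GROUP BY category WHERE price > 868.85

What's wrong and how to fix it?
Bug: Row-level WHERE must come before GROUP BY in the clause order

Fix: Move the WHERE clause before GROUP BY

Corrected query:
SELECT category, AVG(price) FROM products WHERE price > 868.85 GROUP BY category

Result:
category | AVG(price) 
---------+------------
Kitchen  | 1288.993333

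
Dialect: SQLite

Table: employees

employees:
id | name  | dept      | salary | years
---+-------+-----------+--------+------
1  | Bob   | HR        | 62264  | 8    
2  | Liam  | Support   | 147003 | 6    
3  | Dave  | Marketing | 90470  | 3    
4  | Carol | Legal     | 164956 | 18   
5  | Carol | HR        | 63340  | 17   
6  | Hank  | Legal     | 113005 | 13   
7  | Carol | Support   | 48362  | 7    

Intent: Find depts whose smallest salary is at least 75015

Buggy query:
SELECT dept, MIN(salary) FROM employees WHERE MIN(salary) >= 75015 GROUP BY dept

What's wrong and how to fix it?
Bug: MIN() in WHERE is a misuse of aggregate

Fix: Use HAVING for the per-group MIN condition

Corrected query:
SELECT dept, MIN(salary) FROM employees GROUP BY dept HAVING MIN(salary) >= 75015

Result:
dept      | MIN(salary)
----------+------------
Legal     | 113005     
Marketing | 90470      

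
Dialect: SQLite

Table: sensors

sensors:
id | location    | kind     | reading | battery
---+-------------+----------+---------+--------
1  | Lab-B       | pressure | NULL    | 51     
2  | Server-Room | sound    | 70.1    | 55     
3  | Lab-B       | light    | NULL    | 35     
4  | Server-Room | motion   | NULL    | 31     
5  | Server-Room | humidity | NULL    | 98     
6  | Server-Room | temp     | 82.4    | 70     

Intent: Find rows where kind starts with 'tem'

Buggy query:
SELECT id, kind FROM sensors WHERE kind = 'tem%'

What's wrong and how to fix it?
Bug: Wildcards only work with LIKE; '=' treats '%' as a literal character

Fix: Use LIKE for wildcard pattern matching

Corrected query:
SELECT id, kind FROM sensors WHERE kind LIKE 'tem%'

Result:
id | kind
---+-----
6  | temp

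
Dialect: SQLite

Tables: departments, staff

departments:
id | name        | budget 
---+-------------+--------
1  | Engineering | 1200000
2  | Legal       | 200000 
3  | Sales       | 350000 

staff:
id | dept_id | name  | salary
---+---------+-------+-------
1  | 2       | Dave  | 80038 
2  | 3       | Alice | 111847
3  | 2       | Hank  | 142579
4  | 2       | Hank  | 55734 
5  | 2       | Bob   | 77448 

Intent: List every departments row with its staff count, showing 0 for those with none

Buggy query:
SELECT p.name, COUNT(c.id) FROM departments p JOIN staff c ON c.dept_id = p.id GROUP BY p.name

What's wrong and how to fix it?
Bug: INNER JOIN drops departments rows that have no matching staff rows

Fix: Switch to LEFT JOIN to retain unmatched parent rows

Corrected query:
SELECT p.name, COUNT(c.id) FROM departments p LEFT JOIN staff c ON c.dept_id = p.id GROUP BY p.name

Result:
name        | COUNT(c.id)
------------+------------
Engineering | 0          
Legal       | 4          
Sales       | 1          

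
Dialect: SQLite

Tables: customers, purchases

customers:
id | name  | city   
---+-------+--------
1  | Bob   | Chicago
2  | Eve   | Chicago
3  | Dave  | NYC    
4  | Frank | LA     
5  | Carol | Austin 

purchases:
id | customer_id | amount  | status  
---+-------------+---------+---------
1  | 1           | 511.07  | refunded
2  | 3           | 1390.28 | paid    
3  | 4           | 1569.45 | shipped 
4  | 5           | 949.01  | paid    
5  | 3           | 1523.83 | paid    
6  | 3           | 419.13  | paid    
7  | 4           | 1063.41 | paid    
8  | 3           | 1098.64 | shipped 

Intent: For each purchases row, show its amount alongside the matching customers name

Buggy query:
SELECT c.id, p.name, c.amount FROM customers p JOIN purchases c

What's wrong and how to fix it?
Bug: JOIN with no ON clause produces a cartesian product; every purchases row pairs with every customers row

Fix: Specify the join condition linking the foreign key to the parent id

Corrected query:
SELECT c.id, p.name, c.amount FROM customers p JOIN purchases c ON c.customer_id = p.id

Result:
id | name  | amount 
---+-------+--------
1  | Bob   | 511.07 
2  | Dave  | 1390.28
3  | Frank | 1569.45
4  | Carol | 949.01 
5  | Dave  | 1523.83
6  | Dave  | 419.13 
7  | Frank | 1063.41
8  | Dave  | 1098.64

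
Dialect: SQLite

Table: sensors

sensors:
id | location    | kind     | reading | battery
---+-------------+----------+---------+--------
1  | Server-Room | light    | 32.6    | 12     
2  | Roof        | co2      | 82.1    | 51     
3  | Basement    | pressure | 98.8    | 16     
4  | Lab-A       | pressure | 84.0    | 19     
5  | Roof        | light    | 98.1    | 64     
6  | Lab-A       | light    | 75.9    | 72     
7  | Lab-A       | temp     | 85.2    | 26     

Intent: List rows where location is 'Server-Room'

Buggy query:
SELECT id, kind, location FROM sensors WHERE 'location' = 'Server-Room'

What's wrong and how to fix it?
Bug: 'location' in single quotes is a string literal, not the column; the comparison is literal-vs-literal and never true

Fix: Remove the quotes around the column name (or use double quotes for an identifier)

Corrected query:
SELECT id, kind, location FROM sensors WHERE location = 'Server-Room'

Result:
id | kind  | location   
---+-------+------------
1  | light | Server-Room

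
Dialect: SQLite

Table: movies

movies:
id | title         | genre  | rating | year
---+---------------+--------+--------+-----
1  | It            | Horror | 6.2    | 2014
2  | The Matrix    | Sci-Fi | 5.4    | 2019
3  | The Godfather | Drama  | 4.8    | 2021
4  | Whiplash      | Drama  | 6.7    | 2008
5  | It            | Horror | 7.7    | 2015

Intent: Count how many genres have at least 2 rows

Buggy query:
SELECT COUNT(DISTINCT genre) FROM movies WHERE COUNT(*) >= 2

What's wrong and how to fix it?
Bug: WHERE filters individual rows, not groups, so a group-level COUNT is invalid there

Fix: Group first with HAVING COUNT(*) >= 2, then COUNT the resulting groups

Corrected query:
SELECT COUNT(*) FROM (SELECT genre FROM movies GROUP BY genre HAVING COUNT(*) >= 2)

Result:
COUNT(*)
--------
2       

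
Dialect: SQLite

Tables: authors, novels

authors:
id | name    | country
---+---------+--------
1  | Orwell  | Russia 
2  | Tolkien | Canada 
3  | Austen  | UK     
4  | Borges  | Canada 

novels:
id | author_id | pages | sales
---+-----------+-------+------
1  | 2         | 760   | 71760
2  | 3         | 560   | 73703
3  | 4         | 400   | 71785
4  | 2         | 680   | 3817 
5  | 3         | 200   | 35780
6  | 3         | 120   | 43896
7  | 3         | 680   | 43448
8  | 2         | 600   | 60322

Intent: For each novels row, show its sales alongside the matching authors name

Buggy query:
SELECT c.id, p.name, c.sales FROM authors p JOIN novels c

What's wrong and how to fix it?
Bug: Missing join condition: each novels row is matched to all authors rows instead of just its own

Fix: Add ON c.author_id = p.id to the JOIN

Corrected query:
SELECT c.id, p.name, c.sales FROM authors p JOIN novels c ON c.author_id = p.id

Result:
id | name    | sales
---+---------+------
1  | Tolkien | 71760
2  | Austen  | 73703
3  | Borges  | 71785
4  | Tolkien | 3817 
5  | Austen  | 35780
6  | Austen  | 43896
7  | Austen  | 43448
8  | Tolkien | 60322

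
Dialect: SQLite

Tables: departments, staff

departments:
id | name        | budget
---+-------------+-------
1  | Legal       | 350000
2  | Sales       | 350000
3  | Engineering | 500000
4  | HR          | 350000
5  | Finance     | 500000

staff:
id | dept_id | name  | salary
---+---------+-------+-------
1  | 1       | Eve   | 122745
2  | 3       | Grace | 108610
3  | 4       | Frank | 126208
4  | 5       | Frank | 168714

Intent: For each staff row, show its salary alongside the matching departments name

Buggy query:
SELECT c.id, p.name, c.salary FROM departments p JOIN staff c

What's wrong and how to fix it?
Bug: JOIN with no ON clause produces a cartesian product; every staff row pairs with every departments row

Fix: Add ON c.dept_id = p.id to the JOIN

Corrected query:
SELECT c.id, p.name, c.salary FROM departments p JOIN staff c ON c.dept_id = p.id

Result:
id | name        | salary
---+-------------+-------
1  | Legal       | 122745
2  | Engineering | 108610
3  | HR          | 126208
4  | Finance     | 168714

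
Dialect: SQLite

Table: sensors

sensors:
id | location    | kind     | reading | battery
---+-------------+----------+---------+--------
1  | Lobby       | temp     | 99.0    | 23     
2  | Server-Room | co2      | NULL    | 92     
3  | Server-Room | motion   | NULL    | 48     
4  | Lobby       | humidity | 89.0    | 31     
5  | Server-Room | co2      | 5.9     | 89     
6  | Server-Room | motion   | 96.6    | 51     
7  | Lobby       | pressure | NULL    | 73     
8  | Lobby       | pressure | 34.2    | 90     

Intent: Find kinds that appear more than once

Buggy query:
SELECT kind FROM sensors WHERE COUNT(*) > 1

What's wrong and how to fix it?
Bug: COUNT(*) is an aggregate and cannot be used in WHERE

Fix: Group first, then use HAVING for the count condition

Corrected query:
SELECT kind FROM sensors GROUP BY kind HAVING COUNT(*) > 1

Result:
kind    
--------
co2     
motion  
pressure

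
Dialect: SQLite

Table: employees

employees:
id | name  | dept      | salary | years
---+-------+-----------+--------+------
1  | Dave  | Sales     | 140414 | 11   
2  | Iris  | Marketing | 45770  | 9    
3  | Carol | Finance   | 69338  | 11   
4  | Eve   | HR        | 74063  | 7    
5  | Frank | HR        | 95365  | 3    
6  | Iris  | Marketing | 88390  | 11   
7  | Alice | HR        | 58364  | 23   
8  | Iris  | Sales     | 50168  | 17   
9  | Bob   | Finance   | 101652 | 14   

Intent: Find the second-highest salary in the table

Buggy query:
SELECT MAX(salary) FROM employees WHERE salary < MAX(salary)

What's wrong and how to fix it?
Bug: MAX(salary) on the right of the comparison is an aggregate-in-WHERE error

Fix: Compute the overall MAX in a subquery, then take MAX of rows below it

Corrected query:
SELECT MAX(salary) FROM employees WHERE salary < (SELECT MAX(salary) FROM employees)

Result:
MAX(salary)
-----------
101652     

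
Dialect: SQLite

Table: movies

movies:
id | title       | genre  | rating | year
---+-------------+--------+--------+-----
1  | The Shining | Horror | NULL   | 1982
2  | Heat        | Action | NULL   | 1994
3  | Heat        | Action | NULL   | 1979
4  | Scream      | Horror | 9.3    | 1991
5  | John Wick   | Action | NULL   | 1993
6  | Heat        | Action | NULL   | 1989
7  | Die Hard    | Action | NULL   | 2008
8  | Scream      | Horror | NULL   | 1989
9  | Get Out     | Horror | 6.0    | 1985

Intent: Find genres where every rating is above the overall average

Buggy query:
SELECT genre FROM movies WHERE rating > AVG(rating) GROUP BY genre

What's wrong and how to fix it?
Bug: AVG() is an aggregate; it can't sit directly in WHERE

Fix: Use a subquery for AVG and a HAVING MIN(...) filter so the condition holds for every row in the group

Corrected query:
SELECT genre FROM movies GROUP BY genre HAVING MIN(rating) > (SELECT AVG(rating) FROM movies)

Result:
(no rows)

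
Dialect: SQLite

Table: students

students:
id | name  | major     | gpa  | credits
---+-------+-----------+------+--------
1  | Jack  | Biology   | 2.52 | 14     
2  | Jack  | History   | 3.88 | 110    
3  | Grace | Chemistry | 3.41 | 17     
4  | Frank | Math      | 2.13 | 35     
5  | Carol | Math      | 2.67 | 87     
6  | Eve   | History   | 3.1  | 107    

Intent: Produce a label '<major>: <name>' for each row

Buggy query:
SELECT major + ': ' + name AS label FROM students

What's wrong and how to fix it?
Bug: '+' is numeric addition; on text columns SQLite converts them to 0 instead of concatenating

Fix: Use the || operator for string concatenation

Corrected query:
SELECT major || ': ' || name AS label FROM students

Result:
label           
----------------
Biology: Jack   
History: Jack   
Chemistry: Grace
Math: Frank     
Math: Carol     
History: Eve    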